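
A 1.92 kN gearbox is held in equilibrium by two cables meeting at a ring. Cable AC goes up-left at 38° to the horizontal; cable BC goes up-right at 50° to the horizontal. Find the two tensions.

T_AC = 1.235 kN, T_BC = 1.514 kN

ΣF_x = 0: −T_AC·cos38° + T_BC·cos50° = 0 → T_BC = 1.22593·T_AC.
ΣF_y = 0: T_AC·sin38° + T_BC·sin50° = 1.92.
Substitute: T_AC·(0.615661 + 1.22593·0.766044) = 1.92 → T_AC = 1.2349 ≈ 1.235 kN.
Then T_BC = 1.22593 × 1.2349 = 1.514 kN.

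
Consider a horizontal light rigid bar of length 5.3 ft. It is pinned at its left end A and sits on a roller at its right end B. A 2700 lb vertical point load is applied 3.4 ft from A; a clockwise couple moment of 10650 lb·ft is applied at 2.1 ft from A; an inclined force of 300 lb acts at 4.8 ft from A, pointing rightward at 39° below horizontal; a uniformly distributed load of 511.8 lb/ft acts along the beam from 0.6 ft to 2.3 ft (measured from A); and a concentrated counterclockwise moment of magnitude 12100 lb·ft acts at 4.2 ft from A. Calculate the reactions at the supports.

Resultant of the distributed load: 511.8 × 1.7 = 870.06 lb at 1.45 ft from A.
ΣM about A: B_y·5.3 − 2700·3.4 − 10650 − 300·sin39°·4.8 − (511.8·1.7)·1.45 + 12100 = 0 → B_y = 9897.81/5.3 = 1867.51 ≈ 1868 lb.
ΣF_y = 0: A_y + 1867.51 − 2700 − 300·sin39° − 511.8·1.7 = 0 → A_y = 1891 lb.
ΣF_x = 0: A_x + 300·cos39° = 0 → A_x = -233.1 lb.

A_x = -233.1 lb, A_y = 1891 lb, B_y = 1868 lb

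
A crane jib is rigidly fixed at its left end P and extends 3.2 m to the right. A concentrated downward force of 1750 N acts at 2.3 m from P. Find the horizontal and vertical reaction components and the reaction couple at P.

ΣF_x = 0: P_x = 0.
ΣF_y = 0: P_y − 1750 = 0 → P_y = 1750 N.
ΣM about P: M_P − 1750·2.3 = 0 → M_P = 4025 N·m.

P_x = 0, P_y = 1750 N, M_P = 4025 N·m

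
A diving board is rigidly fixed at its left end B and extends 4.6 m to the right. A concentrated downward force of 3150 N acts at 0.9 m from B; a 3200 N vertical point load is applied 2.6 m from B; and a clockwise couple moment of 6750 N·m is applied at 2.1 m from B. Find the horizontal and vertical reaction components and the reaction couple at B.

ΣF_x = 0: B_x = 0.
ΣF_y = 0: B_y − 3150 − 3200 = 0 → B_y = 6350 N.
ΣM about B: M_B − 3150·0.9 − 3200·2.6 − 6750 = 0 → M_B = 17900 N·m.

B_x = 0, B_y = 6350 N, M_B = 17900 N·m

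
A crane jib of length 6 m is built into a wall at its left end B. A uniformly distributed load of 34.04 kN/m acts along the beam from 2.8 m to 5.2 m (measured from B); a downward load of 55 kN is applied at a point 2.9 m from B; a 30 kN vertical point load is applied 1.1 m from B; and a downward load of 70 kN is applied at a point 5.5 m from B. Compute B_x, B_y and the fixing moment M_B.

Resultant of the distributed load: 34.04 × 2.4 = 81.696 kN at 4 m from B.
ΣF_x = 0: B_x = 0.
ΣF_y = 0: B_y − 34.04·2.4 − 55 − 30 − 70 = 0 → B_y = 236.7 kN.
ΣM about B: M_B − (34.04·2.4)·4 − 55·2.9 − 30·1.1 − 70·5.5 = 0 → M_B = 904.3 kN·m.

B_x = 0, B_y = 236.7 kN, M_B = 904.3 kN·m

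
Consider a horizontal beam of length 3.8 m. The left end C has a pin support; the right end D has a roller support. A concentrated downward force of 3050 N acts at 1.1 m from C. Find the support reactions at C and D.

Moments about C: D_y·3.8 − 3050·1.1 = 0 → D_y = 3355/3.8 = 882.895 ≈ 882.9 N.
ΣF_y = 0: C_y + 882.895 − 3050 = 0 → C_y = 2167 N.
ΣF_x = 0: no horizontal applied forces, so C_x = 0.

C_x = 0, C_y = 2167 N, D_y = 882.9 N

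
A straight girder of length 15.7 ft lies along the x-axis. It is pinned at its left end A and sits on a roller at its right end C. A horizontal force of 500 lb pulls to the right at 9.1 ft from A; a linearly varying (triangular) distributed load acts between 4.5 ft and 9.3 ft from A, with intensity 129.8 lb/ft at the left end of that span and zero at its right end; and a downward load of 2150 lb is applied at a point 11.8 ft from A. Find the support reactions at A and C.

A_x = -500.0 lb, A_y = 724.6 lb, C_y = 1737 lb

Resultant of the triangular load: ½ × 129.8 × 4.8 = 311.52 lb, acting at 6.1 ft from A (one-third of the span from the peak).
ΣM about A: C_y·15.7 − (½·129.8·4.8)·6.1 − 2150·11.8 = 0 → C_y = 27270.272/15.7 = 1736.96 ≈ 1737 lb.
ΣF_y = 0: A_y + 1736.96 − ½·129.8·4.8 − 2150 = 0 → A_y = 724.6 lb.
ΣF_x = 0: A_x + 500 = 0 → A_x = -500.0 lb.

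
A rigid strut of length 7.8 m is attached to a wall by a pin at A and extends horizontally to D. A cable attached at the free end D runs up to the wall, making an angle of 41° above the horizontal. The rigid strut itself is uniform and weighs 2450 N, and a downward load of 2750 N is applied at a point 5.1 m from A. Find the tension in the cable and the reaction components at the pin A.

ΣM about A: T·sin41°·7.8 − 2450·3.9 − 2750·5.1 = 0 → T = 23580/(7.8·0.656059) = 4607.93 ≈ 4608 N.
ΣF_x = 0: A_x − T·cos41° = 0 → A_x = 4607.93 × 0.75471 = 3478 N.
ΣF_y = 0: A_y + T·sin41° − 2450 − 2750 = 0 → A_y = 5200 − 4607.93 × 0.656059 = 2177 N.

T = 4608 N, A_x = 3478 N, A_y = 2177 N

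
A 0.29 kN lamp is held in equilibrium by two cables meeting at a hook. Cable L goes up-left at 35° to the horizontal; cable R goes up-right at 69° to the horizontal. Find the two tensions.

T_L = 0.1071 kN, T_R = 0.2448 kN

ΣF_x = 0: −T_L·cos35° + T_R·cos69° = 0 → T_R = 2.28578·T_L.
ΣF_y = 0: T_L·sin35° + T_R·sin69° = 0.29.
Substitute: T_L·(0.573576 + 2.28578·0.93358) = 0.29 → T_L = 0.107109 ≈ 0.1071 kN.
Then T_R = 2.28578 × 0.107109 = 0.2448 kN.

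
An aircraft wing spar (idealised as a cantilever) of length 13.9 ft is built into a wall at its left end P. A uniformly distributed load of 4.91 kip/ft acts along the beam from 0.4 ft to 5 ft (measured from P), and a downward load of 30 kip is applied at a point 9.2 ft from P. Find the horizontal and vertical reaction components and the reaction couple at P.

P_x = 0, P_y = 52.59 kip, M_P = 337.0 kip·ft

Resultant of the distributed load: 4.91 × 4.6 = 22.586 kip at 2.7 ft from P.
ΣF_x = 0: P_x = 0.
ΣF_y = 0: P_y − 4.91·4.6 − 30 = 0 → P_y = 52.59 kip.
ΣM about P: M_P − (4.91·4.6)·2.7 − 30·9.2 = 0 → M_P = 337.0 kip·ft.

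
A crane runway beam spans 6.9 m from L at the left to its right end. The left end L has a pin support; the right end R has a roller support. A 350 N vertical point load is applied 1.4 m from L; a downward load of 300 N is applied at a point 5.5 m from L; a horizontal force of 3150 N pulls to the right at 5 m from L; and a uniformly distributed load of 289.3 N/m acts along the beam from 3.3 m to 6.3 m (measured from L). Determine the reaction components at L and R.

Resultant of the distributed load: 289.3 × 3 = 867.9 N at 4.8 m from L.
Moments about L: R_y·6.9 − 350·1.4 − 300·5.5 − (289.3·3)·4.8 = 0 → R_y = 6305.92/6.9 = 913.901 ≈ 913.9 N.
ΣF_y = 0: L_y + 913.901 − 350 − 300 − 289.3·3 = 0 → L_y = 604.0 N.
ΣF_x = 0: L_x + 3150 = 0 → L_x = -3150 N.

L_x = -3150 N, L_y = 604.0 N, R_y = 913.9 N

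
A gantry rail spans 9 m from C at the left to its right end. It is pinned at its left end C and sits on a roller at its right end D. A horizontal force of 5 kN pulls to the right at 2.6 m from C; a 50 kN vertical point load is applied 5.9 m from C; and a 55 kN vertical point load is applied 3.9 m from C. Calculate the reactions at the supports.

ΣM about C: D_y·9 − 50·5.9 − 55·3.9 = 0 → D_y = 509.5/9 = 56.6111 ≈ 56.61 kN.
ΣF_y = 0: C_y + 56.6111 − 50 − 55 = 0 → C_y = 48.39 kN.
ΣF_x = 0: C_x + 5 = 0 → C_x = -5.000 kN.

C_x = -5.000 kN, C_y = 48.39 kN, D_y = 56.61 kN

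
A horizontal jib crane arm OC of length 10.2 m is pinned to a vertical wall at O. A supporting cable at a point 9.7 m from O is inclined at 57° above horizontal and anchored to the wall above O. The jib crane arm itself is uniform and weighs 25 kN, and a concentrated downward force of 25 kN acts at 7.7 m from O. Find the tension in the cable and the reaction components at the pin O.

T = 39.34 kN, O_x = 21.42 kN, O_y = 17.01 kN

ΣM about O: T·sin57°·9.7 − 25·5.1 − 25·7.7 = 0 → T = 320/(9.7·0.838671) = 39.3357 ≈ 39.34 kN.
ΣF_x = 0: O_x − T·cos57° = 0 → O_x = 39.3357 × 0.544639 = 21.42 kN.
ΣF_y = 0: O_y + T·sin57° − 25 − 25 = 0 → O_y = 50 − 39.3357 × 0.838671 = 17.01 kN.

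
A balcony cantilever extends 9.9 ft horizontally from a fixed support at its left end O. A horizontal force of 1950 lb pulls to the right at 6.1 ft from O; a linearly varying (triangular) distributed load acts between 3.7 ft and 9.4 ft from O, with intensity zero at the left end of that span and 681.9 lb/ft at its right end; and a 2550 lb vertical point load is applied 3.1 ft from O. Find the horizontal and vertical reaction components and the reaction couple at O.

O_x = -1950 lb, O_y = 4493 lb, M_O = 22480 lb·ft

Resultant of the triangular load: ½ × 681.9 × 5.7 = 1943.415 lb, acting at 7.5 ft from O (one-third of the span from the peak).
ΣF_x = 0: O_x + 1950 = 0 → O_x = -1950 lb.
ΣF_y = 0: O_y − ½·681.9·5.7 − 2550 = 0 → O_y = 4493 lb.
ΣM about O: M_O − (½·681.9·5.7)·7.5 − 2550·3.1 = 0 → M_O = 22480 lb·ft.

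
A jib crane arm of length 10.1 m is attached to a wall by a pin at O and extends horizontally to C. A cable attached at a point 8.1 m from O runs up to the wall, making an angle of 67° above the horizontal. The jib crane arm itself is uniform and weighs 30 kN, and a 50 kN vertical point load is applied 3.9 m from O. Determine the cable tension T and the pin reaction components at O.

T = 46.47 kN, O_x = 18.16 kN, O_y = 37.22 kN

ΣM about O: T·sin67°·8.1 − 30·5.05 − 50·3.9 = 0 → T = 346.5/(8.1·0.920505) = 46.4721 ≈ 46.47 kN.
ΣF_x = 0: O_x − T·cos67° = 0 → O_x = 46.4721 × 0.390731 = 18.16 kN.
ΣF_y = 0: O_y + T·sin67° − 30 − 50 = 0 → O_y = 80 − 46.4721 × 0.920505 = 37.22 kN.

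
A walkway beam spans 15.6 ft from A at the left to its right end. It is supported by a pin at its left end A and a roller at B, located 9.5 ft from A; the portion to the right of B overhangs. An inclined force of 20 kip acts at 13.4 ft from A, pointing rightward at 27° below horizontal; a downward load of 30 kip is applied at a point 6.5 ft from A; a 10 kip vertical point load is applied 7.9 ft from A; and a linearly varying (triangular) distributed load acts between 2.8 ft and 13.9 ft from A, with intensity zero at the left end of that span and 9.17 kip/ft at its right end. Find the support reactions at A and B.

Resultant of the triangular load: ½ × 9.17 × 11.1 = 50.8935 kip, acting at 10.2 ft from A (one-third of the span from the peak).
Moments about A: B_y·9.5 − 20·sin27°·13.4 − 30·6.5 − 10·7.9 − (½·9.17·11.1)·10.2 = 0 → B_y = 914.783/9.5 = 96.2929 ≈ 96.29 kip.
ΣF_y = 0: A_y + 96.2929 − 20·sin27° − 30 − 10 − ½·9.17·11.1 = 0 → A_y = 3.680 kip.
ΣF_x = 0: A_x + 20·cos27° = 0 → A_x = -17.82 kip.

A_x = -17.82 kip, A_y = 3.680 kip, B_y = 96.29 kip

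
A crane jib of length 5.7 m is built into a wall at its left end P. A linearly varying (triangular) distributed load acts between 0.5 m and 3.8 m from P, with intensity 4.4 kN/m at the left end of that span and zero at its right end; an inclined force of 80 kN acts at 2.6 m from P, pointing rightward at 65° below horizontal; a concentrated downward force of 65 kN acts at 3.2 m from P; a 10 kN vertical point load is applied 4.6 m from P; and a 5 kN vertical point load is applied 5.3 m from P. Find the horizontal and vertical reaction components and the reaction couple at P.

P_x = -33.81 kN, P_y = 159.8 kN, M_P = 480.6 kN·m

Resultant of the triangular load: ½ × 4.4 × 3.3 = 7.26 kN, acting at 1.6 m from P (one-third of the span from the peak).
ΣF_x = 0: P_x + 80·cos65° = 0 → P_x = -33.81 kN.
ΣF_y = 0: P_y − ½·4.4·3.3 − 80·sin65° − 65 − 10 − 5 = 0 → P_y = 159.8 kN.
ΣM about P: M_P − (½·4.4·3.3)·1.6 − 80·sin65°·2.6 − 65·3.2 − 10·4.6 − 5·5.3 = 0 → M_P = 480.6 kN·m.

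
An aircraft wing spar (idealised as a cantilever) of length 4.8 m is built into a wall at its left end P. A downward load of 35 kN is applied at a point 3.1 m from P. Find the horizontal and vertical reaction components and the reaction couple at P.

P_x = 0, P_y = 35.00 kN, M_P = 108.5 kN·m

ΣF_x = 0: P_x = 0.
ΣF_y = 0: P_y − 35 = 0 → P_y = 35.00 kN.
ΣM about P: M_P − 35·3.1 = 0 → M_P = 108.5 kN·m.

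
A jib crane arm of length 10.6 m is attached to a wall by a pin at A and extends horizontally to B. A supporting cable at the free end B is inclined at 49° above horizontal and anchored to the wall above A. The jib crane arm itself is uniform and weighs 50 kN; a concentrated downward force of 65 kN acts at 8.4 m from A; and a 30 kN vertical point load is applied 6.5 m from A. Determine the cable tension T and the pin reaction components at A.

ΣM about A: T·sin49°·10.6 − 50·5.3 − 65·8.4 − 30·6.5 = 0 → T = 1006/(10.6·0.75471) = 125.751 ≈ 125.8 kN.
ΣF_x = 0: A_x − T·cos49° = 0 → A_x = 125.751 × 0.656059 = 82.50 kN.
ΣF_y = 0: A_y + T·sin49° − 50 − 65 − 30 = 0 → A_y = 145 − 125.751 × 0.75471 = 50.09 kN.

T = 125.8 kN, A_x = 82.50 kN, A_y = 50.09 kN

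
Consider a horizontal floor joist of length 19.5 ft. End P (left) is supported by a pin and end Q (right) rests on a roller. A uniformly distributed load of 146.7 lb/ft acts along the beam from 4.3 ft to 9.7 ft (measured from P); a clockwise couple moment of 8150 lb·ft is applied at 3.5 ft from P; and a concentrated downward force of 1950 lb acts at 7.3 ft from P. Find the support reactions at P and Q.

Resultant of the distributed load: 146.7 × 5.4 = 792.18 lb at 7 ft from P.
Moments about P: Q_y·19.5 − (146.7·5.4)·7 − 8150 − 1950·7.3 = 0 → Q_y = 27930.26/19.5 = 1432.32 ≈ 1432 lb.
ΣF_y = 0: P_y + 1432.32 − 146.7·5.4 − 1950 = 0 → P_y = 1310 lb.
ΣF_x = 0: no horizontal applied forces, so P_x = 0.

P_x = 0, P_y = 1310 lb, Q_y = 1432 lb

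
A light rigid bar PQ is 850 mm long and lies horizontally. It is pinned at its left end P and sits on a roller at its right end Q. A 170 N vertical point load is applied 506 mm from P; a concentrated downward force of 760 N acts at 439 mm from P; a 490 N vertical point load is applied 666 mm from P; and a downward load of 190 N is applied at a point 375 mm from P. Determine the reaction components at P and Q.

P_x = 0, P_y = 648.5 N, Q_y = 961.5 N

Taking moments about P: Q_y·850 − 170·506 − 760·439 − 490·666 − 190·375 = 0 → Q_y = 817250/850 = 961.471 ≈ 961.5 N.
ΣF_y = 0: P_y + 961.471 − 170 − 760 − 490 − 190 = 0 → P_y = 648.5 N.
ΣF_x = 0: no horizontal applied forces, so P_x = 0.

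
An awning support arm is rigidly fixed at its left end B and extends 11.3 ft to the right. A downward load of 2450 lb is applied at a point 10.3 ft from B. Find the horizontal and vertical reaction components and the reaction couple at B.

ΣF_x = 0: B_x = 0.
ΣF_y = 0: B_y − 2450 = 0 → B_y = 2450 lb.
ΣM about B: M_B − 2450·10.3 = 0 → M_B = 25240 lb·ft.

B_x = 0, B_y = 2450 lb, M_B = 25240 lb·ft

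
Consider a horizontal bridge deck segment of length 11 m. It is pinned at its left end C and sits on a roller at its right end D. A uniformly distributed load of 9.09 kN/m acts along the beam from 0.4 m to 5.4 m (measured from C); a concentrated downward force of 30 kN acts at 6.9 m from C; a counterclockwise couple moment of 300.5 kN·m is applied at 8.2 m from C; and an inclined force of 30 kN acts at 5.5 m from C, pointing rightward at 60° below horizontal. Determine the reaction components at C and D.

C_x = -15.00 kN, C_y = 84.96 kN, D_y = 16.47 kN

Resultant of the distributed load: 9.09 × 5 = 45.45 kN at 2.9 m from C.
Moments about C: D_y·11 − (9.09·5)·2.9 − 30·6.9 + 300.5 − 30·sin60°·5.5 = 0 → D_y = 181.199/11 = 16.4726 ≈ 16.47 kN.
ΣF_y = 0: C_y + 16.4726 − 9.09·5 − 30 − 30·sin60° = 0 → C_y = 84.96 kN.
ΣF_x = 0: C_x + 30·cos60° = 0 → C_x = -15.00 kN.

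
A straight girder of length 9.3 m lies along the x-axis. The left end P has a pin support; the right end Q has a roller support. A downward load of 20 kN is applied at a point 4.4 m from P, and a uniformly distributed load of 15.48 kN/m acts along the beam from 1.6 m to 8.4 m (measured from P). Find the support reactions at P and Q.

Resultant of the distributed load: 15.48 × 6.8 = 105.264 kN at 5 m from P.
ΣM about P: Q_y·9.3 − 20·4.4 − (15.48·6.8)·5 = 0 → Q_y = 614.32/9.3 = 66.0559 ≈ 66.06 kN.
ΣF_y = 0: P_y + 66.0559 − 20 − 15.48·6.8 = 0 → P_y = 59.21 kN.
ΣF_x = 0: no horizontal applied forces, so P_x = 0.

P_x = 0, P_y = 59.21 kN, Q_y = 66.06 kN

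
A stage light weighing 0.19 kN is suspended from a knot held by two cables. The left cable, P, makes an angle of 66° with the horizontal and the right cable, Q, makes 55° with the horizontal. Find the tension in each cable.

ΣF_x = 0: −T_P·cos66° + T_Q·cos55° = 0 → T_Q = 0.709124·T_P.
ΣF_y = 0: T_P·sin66° + T_Q·sin55° = 0.19.
Substitute: T_P·(0.913545 + 0.709124·0.819152) = 0.19 → T_P = 0.127139 ≈ 0.1271 kN.
Then T_Q = 0.709124 × 0.127139 = 0.09016 kN.

T_P = 0.1271 kN, T_Q = 0.09016 kN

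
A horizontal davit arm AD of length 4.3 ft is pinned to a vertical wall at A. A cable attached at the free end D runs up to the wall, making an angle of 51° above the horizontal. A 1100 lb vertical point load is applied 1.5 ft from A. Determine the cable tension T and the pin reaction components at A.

T = 493.8 lb, A_x = 310.7 lb, A_y = 716.3 lb

ΣM about A: T·sin51°·4.3 − 1100·1.5 = 0 → T = 1650/(4.3·0.777146) = 493.757 ≈ 493.8 lb.
ΣF_x = 0: A_x − T·cos51° = 0 → A_x = 493.757 × 0.62932 = 310.7 lb.
ΣF_y = 0: A_y + T·sin51° − 1100 = 0 → A_y = 1100 − 493.757 × 0.777146 = 716.3 lb.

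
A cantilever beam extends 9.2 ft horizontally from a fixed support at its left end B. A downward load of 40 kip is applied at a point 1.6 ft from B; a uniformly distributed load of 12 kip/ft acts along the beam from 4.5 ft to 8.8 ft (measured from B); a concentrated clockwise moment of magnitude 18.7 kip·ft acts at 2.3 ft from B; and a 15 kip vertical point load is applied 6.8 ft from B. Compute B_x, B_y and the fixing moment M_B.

B_x = 0, B_y = 106.6 kip, M_B = 527.8 kip·ft

Resultant of the distributed load: 12 × 4.3 = 51.6 kip at 6.65 ft from B.
ΣF_x = 0: B_x = 0.
ΣF_y = 0: B_y − 40 − 12·4.3 − 15 = 0 → B_y = 106.6 kip.
ΣM about B: M_B − 40·1.6 − (12·4.3)·6.65 − 18.7 − 15·6.8 = 0 → M_B = 527.8 kip·ft.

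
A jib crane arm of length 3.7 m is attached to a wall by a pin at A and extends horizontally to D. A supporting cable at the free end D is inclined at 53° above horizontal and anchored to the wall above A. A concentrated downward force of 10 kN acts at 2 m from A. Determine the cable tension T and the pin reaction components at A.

T = 6.768 kN, A_x = 4.073 kN, A_y = 4.595 kN

ΣM about A: T·sin53°·3.7 − 10·2 = 0 → T = 20/(3.7·0.798636) = 6.7683 ≈ 6.768 kN.
ΣF_x = 0: A_x − T·cos53° = 0 → A_x = 6.7683 × 0.601815 = 4.073 kN.
ΣF_y = 0: A_y + T·sin53° − 10 = 0 → A_y = 10 − 6.7683 × 0.798636 = 4.595 kN.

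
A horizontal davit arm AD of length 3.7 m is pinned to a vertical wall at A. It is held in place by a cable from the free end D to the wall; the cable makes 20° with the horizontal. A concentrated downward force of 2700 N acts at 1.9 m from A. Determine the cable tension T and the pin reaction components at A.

T = 4054 N, A_x = 3809 N, A_y = 1314 N

ΣM about A: T·sin20°·3.7 − 2700·1.9 = 0 → T = 5130/(3.7·0.34202) = 4053.82 ≈ 4054 N.
ΣF_x = 0: A_x − T·cos20° = 0 → A_x = 4053.82 × 0.939693 = 3809 N.
ΣF_y = 0: A_y + T·sin20° − 2700 = 0 → A_y = 2700 − 4053.82 × 0.34202 = 1314 N.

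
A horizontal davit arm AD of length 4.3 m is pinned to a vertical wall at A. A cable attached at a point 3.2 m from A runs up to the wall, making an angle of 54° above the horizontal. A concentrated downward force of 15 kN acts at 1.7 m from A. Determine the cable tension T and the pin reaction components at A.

ΣM about A: T·sin54°·3.2 − 15·1.7 = 0 → T = 25.5/(3.2·0.809017) = 9.84992 ≈ 9.850 kN.
ΣF_x = 0: A_x − T·cos54° = 0 → A_x = 9.84992 × 0.587785 = 5.790 kN.
ΣF_y = 0: A_y + T·sin54° − 15 = 0 → A_y = 15 − 9.84992 × 0.809017 = 7.031 kN.

T = 9.850 kN, A_x = 5.790 kN, A_y = 7.031 kN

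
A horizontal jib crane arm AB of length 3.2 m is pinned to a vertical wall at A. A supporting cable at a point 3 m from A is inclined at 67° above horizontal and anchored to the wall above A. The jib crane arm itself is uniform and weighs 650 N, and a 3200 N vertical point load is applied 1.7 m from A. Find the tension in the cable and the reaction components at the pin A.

T = 2347 N, A_x = 916.9 N, A_y = 1690 N

ΣM about A: T·sin67°·3 − 650·1.6 − 3200·1.7 = 0 → T = 6480/(3·0.920505) = 2346.54 ≈ 2347 N.
ΣF_x = 0: A_x − T·cos67° = 0 → A_x = 2346.54 × 0.390731 = 916.9 N.
ΣF_y = 0: A_y + T·sin67° − 650 − 3200 = 0 → A_y = 3850 − 2346.54 × 0.920505 = 1690 N.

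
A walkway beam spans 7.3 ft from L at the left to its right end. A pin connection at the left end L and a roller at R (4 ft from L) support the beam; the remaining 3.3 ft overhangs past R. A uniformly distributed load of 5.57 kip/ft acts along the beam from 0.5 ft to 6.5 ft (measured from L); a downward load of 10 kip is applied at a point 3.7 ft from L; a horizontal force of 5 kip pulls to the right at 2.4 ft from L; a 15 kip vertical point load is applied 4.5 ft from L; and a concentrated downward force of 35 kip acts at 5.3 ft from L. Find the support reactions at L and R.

Resultant of the distributed load: 5.57 × 6 = 33.42 kip at 3.5 ft from L.
ΣM about L: R_y·4 − (5.57·6)·3.5 − 10·3.7 − 15·4.5 − 35·5.3 = 0 → R_y = 406.97/4 = 101.743 ≈ 101.7 kip.
ΣF_y = 0: L_y + 101.743 − 5.57·6 − 10 − 15 − 35 = 0 → L_y = -8.323 kip.
ΣF_x = 0: L_x + 5 = 0 → L_x = -5.000 kip.

L_x = -5.000 kip, L_y = -8.323 kip, R_y = 101.7 kip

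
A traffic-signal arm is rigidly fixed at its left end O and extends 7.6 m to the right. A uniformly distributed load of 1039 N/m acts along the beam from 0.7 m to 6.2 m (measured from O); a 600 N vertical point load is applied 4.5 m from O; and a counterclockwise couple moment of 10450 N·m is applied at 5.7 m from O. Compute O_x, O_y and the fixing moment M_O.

O_x = 0, O_y = 6314 N, M_O = 11970 N·m

Resultant of the distributed load: 1039 × 5.5 = 5714.5 N at 3.45 m from O.
ΣF_x = 0: O_x = 0.
ΣF_y = 0: O_y − 1039·5.5 − 600 = 0 → O_y = 6314 N.
ΣM about O: M_O − (1039·5.5)·3.45 − 600·4.5 + 10450 = 0 → M_O = 11970 N·m.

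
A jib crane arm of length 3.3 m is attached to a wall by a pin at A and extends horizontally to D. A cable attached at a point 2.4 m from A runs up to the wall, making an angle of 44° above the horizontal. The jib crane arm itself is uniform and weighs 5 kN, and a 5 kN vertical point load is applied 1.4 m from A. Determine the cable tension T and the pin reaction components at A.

T = 9.147 kN, A_x = 6.580 kN, A_y = 3.646 kN

ΣM about A: T·sin44°·2.4 − 5·1.65 − 5·1.4 = 0 → T = 15.25/(2.4·0.694658) = 9.14719 ≈ 9.147 kN.
ΣF_x = 0: A_x − T·cos44° = 0 → A_x = 9.14719 × 0.71934 = 6.580 kN.
ΣF_y = 0: A_y + T·sin44° − 5 − 5 = 0 → A_y = 10 − 9.14719 × 0.694658 = 3.646 kN.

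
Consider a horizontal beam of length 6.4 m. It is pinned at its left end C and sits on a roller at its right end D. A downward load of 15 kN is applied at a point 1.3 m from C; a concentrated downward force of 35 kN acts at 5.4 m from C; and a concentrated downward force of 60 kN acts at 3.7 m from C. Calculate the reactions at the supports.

C_x = 0, C_y = 42.73 kN, D_y = 67.27 kN

ΣM about C: D_y·6.4 − 15·1.3 − 35·5.4 − 60·3.7 = 0 → D_y = 430.5/6.4 = 67.2656 ≈ 67.27 kN.
ΣF_y = 0: C_y + 67.2656 − 15 − 35 − 60 = 0 → C_y = 42.73 kN.
ΣF_x = 0: no horizontal applied forces, so C_x = 0.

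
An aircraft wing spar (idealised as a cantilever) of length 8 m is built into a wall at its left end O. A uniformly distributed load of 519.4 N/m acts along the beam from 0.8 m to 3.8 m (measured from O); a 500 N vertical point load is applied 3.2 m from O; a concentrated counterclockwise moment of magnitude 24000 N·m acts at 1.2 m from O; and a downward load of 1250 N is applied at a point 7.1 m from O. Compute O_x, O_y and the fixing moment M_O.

O_x = 0, O_y = 3308 N, M_O = -9941 N·m

Resultant of the distributed load: 519.4 × 3 = 1558.2 N at 2.3 m from O.
ΣF_x = 0: O_x = 0.
ΣF_y = 0: O_y − 519.4·3 − 500 − 1250 = 0 → O_y = 3308 N.
ΣM about O: M_O − (519.4·3)·2.3 − 500·3.2 + 24000 − 1250·7.1 = 0 → M_O = -9941 N·m.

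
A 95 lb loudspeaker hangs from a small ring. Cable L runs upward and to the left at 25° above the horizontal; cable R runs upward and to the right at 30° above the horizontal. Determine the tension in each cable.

T_L = 100.4 lb, T_R = 105.1 lb

ΣF_x = 0: −T_L·cos25° + T_R·cos30° = 0 → T_R = 1.04651·T_L.
ΣF_y = 0: T_L·sin25° + T_R·sin30° = 95.
Substitute: T_L·(0.422618 + 1.04651·0.5) = 95 → T_L = 100.436 ≈ 100.4 lb.
Then T_R = 1.04651 × 100.436 = 105.1 lb.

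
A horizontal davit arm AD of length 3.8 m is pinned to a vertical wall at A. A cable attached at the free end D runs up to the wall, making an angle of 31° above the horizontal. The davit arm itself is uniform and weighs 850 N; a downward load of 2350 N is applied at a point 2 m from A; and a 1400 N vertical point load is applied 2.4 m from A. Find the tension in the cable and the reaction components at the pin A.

T = 4943 N, A_x = 4237 N, A_y = 2054 N

ΣM about A: T·sin31°·3.8 − 850·1.9 − 2350·2 − 1400·2.4 = 0 → T = 9675/(3.8·0.515038) = 4943.43 ≈ 4943 N.
ΣF_x = 0: A_x − T·cos31° = 0 → A_x = 4943.43 × 0.857167 = 4237 N.
ΣF_y = 0: A_y + T·sin31° − 850 − 2350 − 1400 = 0 → A_y = 4600 − 4943.43 × 0.515038 = 2054 N.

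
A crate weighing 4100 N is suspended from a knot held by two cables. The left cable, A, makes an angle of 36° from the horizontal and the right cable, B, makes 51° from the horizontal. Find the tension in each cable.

T_A = 2584 N, T_B = 3322 N

ΣF_x = 0: −T_A·cos36° + T_B·cos51° = 0 → T_B = 1.28554·T_A.
ΣF_y = 0: T_A·sin36° + T_B·sin51° = 4100.
Substitute: T_A·(0.587785 + 1.28554·0.777146) = 4100 → T_A = 2583.76 ≈ 2584 N.
Then T_B = 1.28554 × 2583.76 = 3322 N.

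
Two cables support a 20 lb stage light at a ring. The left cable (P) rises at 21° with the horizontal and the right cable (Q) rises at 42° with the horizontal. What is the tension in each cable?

T_P = 16.68 lb, T_Q = 20.96 lb

ΣF_x = 0: −T_P·cos21° + T_Q·cos42° = 0 → T_Q = 1.25626·T_P.
ΣF_y = 0: T_P·sin21° + T_Q·sin42° = 20.
Substitute: T_P·(0.358368 + 1.25626·0.669131) = 20 → T_P = 16.681 ≈ 16.68 lb.
Then T_Q = 1.25626 × 16.681 = 20.96 lb.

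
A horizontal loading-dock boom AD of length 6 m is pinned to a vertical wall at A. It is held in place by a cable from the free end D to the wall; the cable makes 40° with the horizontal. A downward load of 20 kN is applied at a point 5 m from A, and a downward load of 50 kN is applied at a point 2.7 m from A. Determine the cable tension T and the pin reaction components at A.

ΣM about A: T·sin40°·6 − 20·5 − 50·2.7 = 0 → T = 235/(6·0.642788) = 60.9325 ≈ 60.93 kN.
ΣF_x = 0: A_x − T·cos40° = 0 → A_x = 60.9325 × 0.766044 = 46.68 kN.
ΣF_y = 0: A_y + T·sin40° − 20 − 50 = 0 → A_y = 70 − 60.9325 × 0.642788 = 30.83 kN.

T = 60.93 kN, A_x = 46.68 kN, A_y = 30.83 kN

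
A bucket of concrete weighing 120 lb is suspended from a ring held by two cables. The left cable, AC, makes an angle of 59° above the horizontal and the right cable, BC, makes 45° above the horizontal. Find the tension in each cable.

T_AC = 87.45 lb, T_BC = 63.70 lb

ΣF_x = 0: −T_AC·cos59° + T_BC·cos45° = 0 → T_BC = 0.728374·T_AC.
ΣF_y = 0: T_AC·sin59° + T_BC·sin45° = 120.
Substitute: T_AC·(0.857167 + 0.728374·0.707107) = 120 → T_AC = 87.4505 ≈ 87.45 lb.
Then T_BC = 0.728374 × 87.4505 = 63.70 lb.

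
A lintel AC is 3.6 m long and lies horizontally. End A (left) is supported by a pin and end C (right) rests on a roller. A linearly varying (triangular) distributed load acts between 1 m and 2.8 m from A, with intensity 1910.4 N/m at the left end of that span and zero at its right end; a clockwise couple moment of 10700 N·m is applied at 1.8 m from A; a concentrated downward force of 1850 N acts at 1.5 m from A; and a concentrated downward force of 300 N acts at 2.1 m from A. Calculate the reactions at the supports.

A_x = 0, A_y = -812.9 N, C_y = 4682 N

Resultant of the triangular load: ½ × 1910.4 × 1.8 = 1719.36 N, acting at 1.6 m from A (one-third of the span from the peak).
ΣM about A: C_y·3.6 − (½·1910.4·1.8)·1.6 − 10700 − 1850·1.5 − 300·2.1 = 0 → C_y = 16855.976/3.6 = 4682.22 ≈ 4682 N.
ΣF_y = 0: A_y + 4682.22 − ½·1910.4·1.8 − 1850 − 300 = 0 → A_y = -812.9 N.
ΣF_x = 0: no horizontal applied forces, so A_x = 0.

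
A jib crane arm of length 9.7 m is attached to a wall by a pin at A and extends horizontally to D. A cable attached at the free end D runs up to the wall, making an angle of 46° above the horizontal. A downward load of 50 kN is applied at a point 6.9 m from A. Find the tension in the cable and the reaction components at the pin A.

T = 49.44 kN, A_x = 34.35 kN, A_y = 14.43 kN

ΣM about A: T·sin46°·9.7 − 50·6.9 = 0 → T = 345/(9.7·0.71934) = 49.4439 ≈ 49.44 kN.
ΣF_x = 0: A_x − T·cos46° = 0 → A_x = 49.4439 × 0.694658 = 34.35 kN.
ΣF_y = 0: A_y + T·sin46° − 50 = 0 → A_y = 50 − 49.4439 × 0.71934 = 14.43 kN.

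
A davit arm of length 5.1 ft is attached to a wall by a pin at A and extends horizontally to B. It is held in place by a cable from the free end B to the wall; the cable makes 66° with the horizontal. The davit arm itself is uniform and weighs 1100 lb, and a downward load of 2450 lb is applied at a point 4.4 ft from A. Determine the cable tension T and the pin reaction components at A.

ΣM about A: T·sin66°·5.1 − 1100·2.55 − 2450·4.4 = 0 → T = 13585/(5.1·0.913545) = 2915.81 ≈ 2916 lb.
ΣF_x = 0: A_x − T·cos66° = 0 → A_x = 2915.81 × 0.406737 = 1186 lb.
ΣF_y = 0: A_y + T·sin66° − 1100 − 2450 = 0 → A_y = 3550 − 2915.81 × 0.913545 = 886.3 lb.

T = 2916 lb, A_x = 1186 lb, A_y = 886.3 lb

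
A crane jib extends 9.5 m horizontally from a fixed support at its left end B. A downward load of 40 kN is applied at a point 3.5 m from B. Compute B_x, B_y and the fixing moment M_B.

ΣF_x = 0: B_x = 0.
ΣF_y = 0: B_y − 40 = 0 → B_y = 40.00 kN.
ΣM about B: M_B − 40·3.5 = 0 → M_B = 140.0 kN·m.

B_x = 0, B_y = 40.00 kN, M_B = 140.0 kN·m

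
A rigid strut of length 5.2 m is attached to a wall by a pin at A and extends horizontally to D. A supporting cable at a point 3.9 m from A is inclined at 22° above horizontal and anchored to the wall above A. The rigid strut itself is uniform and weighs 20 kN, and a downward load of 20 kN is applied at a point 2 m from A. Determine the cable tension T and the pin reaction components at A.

ΣM about A: T·sin22°·3.9 − 20·2.6 − 20·2 = 0 → T = 92/(3.9·0.374607) = 62.972 ≈ 62.97 kN.
ΣF_x = 0: A_x − T·cos22° = 0 → A_x = 62.972 × 0.927184 = 58.39 kN.
ΣF_y = 0: A_y + T·sin22° − 20 − 20 = 0 → A_y = 40 − 62.972 × 0.374607 = 16.41 kN.

T = 62.97 kN, A_x = 58.39 kN, A_y = 16.41 kN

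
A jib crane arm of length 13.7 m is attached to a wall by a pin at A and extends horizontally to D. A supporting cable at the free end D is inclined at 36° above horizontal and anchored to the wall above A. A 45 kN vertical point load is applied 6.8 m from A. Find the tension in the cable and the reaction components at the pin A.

ΣM about A: T·sin36°·13.7 − 45·6.8 = 0 → T = 306/(13.7·0.587785) = 37.9999 ≈ 38.00 kN.
ΣF_x = 0: A_x − T·cos36° = 0 → A_x = 37.9999 × 0.809017 = 30.74 kN.
ΣF_y = 0: A_y + T·sin36° − 45 = 0 → A_y = 45 − 37.9999 × 0.587785 = 22.66 kN.

T = 38.00 kN, A_x = 30.74 kN, A_y = 22.66 kN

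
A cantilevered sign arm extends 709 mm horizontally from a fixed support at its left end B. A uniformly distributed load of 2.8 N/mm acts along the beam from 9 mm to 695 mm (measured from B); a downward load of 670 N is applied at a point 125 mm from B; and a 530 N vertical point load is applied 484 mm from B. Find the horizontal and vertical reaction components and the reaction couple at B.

Resultant of the distributed load: 2.8 × 686 = 1920.8 N at 352 mm from B.
ΣF_x = 0: B_x = 0.
ΣF_y = 0: B_y − 2.8·686 − 670 − 530 = 0 → B_y = 3121 N.
ΣM about B: M_B − (2.8·686)·352 − 670·125 − 530·484 = 0 → M_B = 1016000 N·mm.

B_x = 0, B_y = 3121 N, M_B = 1016000 N·mm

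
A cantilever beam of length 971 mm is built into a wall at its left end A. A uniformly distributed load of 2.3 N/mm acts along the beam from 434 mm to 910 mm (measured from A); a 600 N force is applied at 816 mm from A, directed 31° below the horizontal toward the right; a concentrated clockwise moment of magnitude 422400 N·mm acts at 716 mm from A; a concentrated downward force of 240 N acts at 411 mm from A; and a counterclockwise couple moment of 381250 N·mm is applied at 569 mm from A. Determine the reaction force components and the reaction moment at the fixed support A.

A_x = -514.3 N, A_y = 1644 N, M_A = 1128000 N·mm

Resultant of the distributed load: 2.3 × 476 = 1094.8 N at 672 mm from A.
ΣF_x = 0: A_x + 600·cos31° = 0 → A_x = -514.3 N.
ΣF_y = 0: A_y − 2.3·476 − 600·sin31° − 240 = 0 → A_y = 1644 N.
ΣM about A: M_A − (2.3·476)·672 − 600·sin31°·816 − 422400 − 240·411 + 381250 = 0 → M_A = 1128000 N·mm.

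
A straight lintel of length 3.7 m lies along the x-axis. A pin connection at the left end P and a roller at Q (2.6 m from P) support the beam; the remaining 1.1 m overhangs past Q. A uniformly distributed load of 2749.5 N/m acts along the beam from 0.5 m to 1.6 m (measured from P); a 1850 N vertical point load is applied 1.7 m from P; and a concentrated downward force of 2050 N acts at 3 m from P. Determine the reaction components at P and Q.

Resultant of the distributed load: 2749.5 × 1.1 = 3024.45 N at 1.05 m from P.
Moments about P: Q_y·2.6 − (2749.5·1.1)·1.05 − 1850·1.7 − 2050·3 = 0 → Q_y = 12470.6725/2.6 = 4796.41 ≈ 4796 N.
ΣF_y = 0: P_y + 4796.41 − 2749.5·1.1 − 1850 − 2050 = 0 → P_y = 2128 N.
ΣF_x = 0: no horizontal applied forces, so P_x = 0.

P_x = 0, P_y = 2128 N, Q_y = 4796 N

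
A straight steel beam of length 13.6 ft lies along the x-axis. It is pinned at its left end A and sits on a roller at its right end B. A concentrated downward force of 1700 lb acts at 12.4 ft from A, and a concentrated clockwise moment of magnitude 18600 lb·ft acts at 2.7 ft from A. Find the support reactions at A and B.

ΣM about A: B_y·13.6 − 1700·12.4 − 18600 = 0 → B_y = 39680/13.6 = 2917.65 ≈ 2918 lb.
ΣF_y = 0: A_y + 2917.65 − 1700 = 0 → A_y = -1218 lb.
ΣF_x = 0: no horizontal applied forces, so A_x = 0.

A_x = 0, A_y = -1218 lb, B_y = 2918 lb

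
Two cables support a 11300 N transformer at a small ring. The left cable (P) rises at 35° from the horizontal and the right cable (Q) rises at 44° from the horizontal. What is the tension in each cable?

T_P = 8281 N, T_Q = 9430 N

ΣF_x = 0: −T_P·cos35° + T_Q·cos44° = 0 → T_Q = 1.13876·T_P.
ΣF_y = 0: T_P·sin35° + T_Q·sin44° = 11300.
Substitute: T_P·(0.573576 + 1.13876·0.694658) = 11300 → T_P = 8280.66 ≈ 8281 N.
Then T_Q = 1.13876 × 8280.66 = 9430 N.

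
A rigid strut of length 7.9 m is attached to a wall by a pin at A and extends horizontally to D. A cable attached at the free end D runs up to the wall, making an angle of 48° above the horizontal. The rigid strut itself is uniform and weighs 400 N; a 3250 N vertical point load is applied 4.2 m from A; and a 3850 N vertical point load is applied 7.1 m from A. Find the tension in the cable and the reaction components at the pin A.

ΣM about A: T·sin48°·7.9 − 400·3.95 − 3250·4.2 − 3850·7.1 = 0 → T = 42565/(7.9·0.743145) = 7250.23 ≈ 7250 N.
ΣF_x = 0: A_x − T·cos48° = 0 → A_x = 7250.23 × 0.669131 = 4851 N.
ΣF_y = 0: A_y + T·sin48° − 400 − 3250 − 3850 = 0 → A_y = 7500 − 7250.23 × 0.743145 = 2112 N.

T = 7250 N, A_x = 4851 N, A_y = 2112 N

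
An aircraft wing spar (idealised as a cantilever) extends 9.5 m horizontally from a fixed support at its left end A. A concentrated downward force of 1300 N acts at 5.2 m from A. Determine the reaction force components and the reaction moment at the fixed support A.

ΣF_x = 0: A_x = 0.
ΣF_y = 0: A_y − 1300 = 0 → A_y = 1300 N.
ΣM about A: M_A − 1300·5.2 = 0 → M_A = 6760 N·m.

A_x = 0, A_y = 1300 N, M_A = 6760 N·m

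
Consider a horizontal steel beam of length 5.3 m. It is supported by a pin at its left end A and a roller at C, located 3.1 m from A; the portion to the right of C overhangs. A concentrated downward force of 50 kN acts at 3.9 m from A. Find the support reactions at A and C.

Moments about A: C_y·3.1 − 50·3.9 = 0 → C_y = 195/3.1 = 62.9032 ≈ 62.90 kN.
ΣF_y = 0: A_y + 62.9032 − 50 = 0 → A_y = -12.90 kN.
ΣF_x = 0: no horizontal applied forces, so A_x = 0.

A_x = 0, A_y = -12.90 kN, C_y = 62.90 kN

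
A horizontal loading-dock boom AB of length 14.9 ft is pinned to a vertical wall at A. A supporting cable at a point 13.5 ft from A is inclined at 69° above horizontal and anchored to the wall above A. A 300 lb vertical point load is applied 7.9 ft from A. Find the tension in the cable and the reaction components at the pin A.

ΣM about A: T·sin69°·13.5 − 300·7.9 = 0 → T = 2370/(13.5·0.93358) = 188.046 ≈ 188.0 lb.
ΣF_x = 0: A_x − T·cos69° = 0 → A_x = 188.046 × 0.358368 = 67.39 lb.
ΣF_y = 0: A_y + T·sin69° − 300 = 0 → A_y = 300 − 188.046 × 0.93358 = 124.4 lb.

T = 188.0 lb, A_x = 67.39 lb, A_y = 124.4 lb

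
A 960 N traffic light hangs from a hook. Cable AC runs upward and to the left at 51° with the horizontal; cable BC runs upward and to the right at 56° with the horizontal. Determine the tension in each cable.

ΣF_x = 0: −T_AC·cos51° + T_BC·cos56° = 0 → T_BC = 1.12541·T_AC.
ΣF_y = 0: T_AC·sin51° + T_BC·sin56° = 960.
Substitute: T_AC·(0.777146 + 1.12541·0.829038) = 960 → T_AC = 561.353 ≈ 561.4 N.
Then T_BC = 1.12541 × 561.353 = 631.8 N.

T_AC = 561.4 N, T_BC = 631.8 N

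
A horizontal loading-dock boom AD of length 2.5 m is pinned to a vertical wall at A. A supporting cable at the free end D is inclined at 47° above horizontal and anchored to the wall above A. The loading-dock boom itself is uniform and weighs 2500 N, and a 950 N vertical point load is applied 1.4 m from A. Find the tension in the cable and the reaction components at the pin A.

ΣM about A: T·sin47°·2.5 − 2500·1.25 − 950·1.4 = 0 → T = 4455/(2.5·0.731354) = 2436.58 ≈ 2437 N.
ΣF_x = 0: A_x − T·cos47° = 0 → A_x = 2436.58 × 0.681998 = 1662 N.
ΣF_y = 0: A_y + T·sin47° − 2500 − 950 = 0 → A_y = 3450 − 2436.58 × 0.731354 = 1668 N.

T = 2437 N, A_x = 1662 N, A_y = 1668 N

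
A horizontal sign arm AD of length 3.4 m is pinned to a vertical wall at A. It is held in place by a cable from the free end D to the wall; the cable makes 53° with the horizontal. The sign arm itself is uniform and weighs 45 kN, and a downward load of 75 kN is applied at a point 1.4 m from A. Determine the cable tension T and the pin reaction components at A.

ΣM about A: T·sin53°·3.4 − 45·1.7 − 75·1.4 = 0 → T = 181.5/(3.4·0.798636) = 66.8419 ≈ 66.84 kN.
ΣF_x = 0: A_x − T·cos53° = 0 → A_x = 66.8419 × 0.601815 = 40.23 kN.
ΣF_y = 0: A_y + T·sin53° − 45 − 75 = 0 → A_y = 120 − 66.8419 × 0.798636 = 66.62 kN.

T = 66.84 kN, A_x = 40.23 kN, A_y = 66.62 kN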